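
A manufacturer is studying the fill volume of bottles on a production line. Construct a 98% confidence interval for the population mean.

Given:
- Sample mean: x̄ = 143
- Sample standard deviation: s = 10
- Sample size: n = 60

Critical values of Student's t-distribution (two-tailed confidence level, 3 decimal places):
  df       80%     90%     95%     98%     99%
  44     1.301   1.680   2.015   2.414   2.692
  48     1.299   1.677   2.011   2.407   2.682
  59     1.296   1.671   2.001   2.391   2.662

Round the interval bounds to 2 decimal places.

The population standard deviation σ is unknown (only the sample standard deviation s is given), so use a t-interval with df = n - 1 = 60 - 1 = 59.

For 98% confidence with df = 59, t* = 2.391 (from t-table)

Standard error: SE = s/√n = 10/√60 = 1.290994

Margin of error: E = t* × SE = 2.391 × 1.290994 = 3.0868

T-interval: x̄ ± E = 143 ± 3.0868 = (139.9132, 146.0868)

Rounded to 2 decimal places:

(139.91, 146.09)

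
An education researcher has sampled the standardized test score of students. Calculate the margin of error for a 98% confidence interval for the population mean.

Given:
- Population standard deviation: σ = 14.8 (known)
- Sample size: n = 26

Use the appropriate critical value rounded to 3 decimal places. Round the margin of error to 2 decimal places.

The population standard deviation σ is known, so use the z-interval margin of error formula.

For 98% confidence, z* = 2.326 (from standard normal table)

Margin of error formula for z-interval: E = z* × σ/√n

E = 2.326 × 14.8/√26
  = 2.326 × 2.902519
  = 6.7513

Rounded to 2 decimal places:

6.75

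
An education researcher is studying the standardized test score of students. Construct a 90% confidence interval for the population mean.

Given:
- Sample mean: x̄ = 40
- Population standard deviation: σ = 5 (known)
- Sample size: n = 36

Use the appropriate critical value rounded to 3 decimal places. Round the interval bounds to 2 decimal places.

The population standard deviation σ is known, so use a z-interval (standard normal critical value).

For 90% confidence, z* = 1.645 (from standard normal table)

Standard error: SE = σ/√n = 5/√36 = 0.833333

Margin of error: E = z* × SE = 1.645 × 0.833333 = 1.3708

Z-interval: x̄ ± E = 40 ± 1.3708 = (38.6292, 41.3708)

Rounded to 2 decimal places:

(38.63, 41.37)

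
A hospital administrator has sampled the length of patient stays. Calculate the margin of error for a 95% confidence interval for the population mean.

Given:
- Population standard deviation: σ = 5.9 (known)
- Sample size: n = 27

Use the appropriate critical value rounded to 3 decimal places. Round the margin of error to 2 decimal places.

The population standard deviation σ is known, so use the z-interval margin of error formula.

For 95% confidence, z* = 1.96 (from standard normal table)

Margin of error formula for z-interval: E = z* × σ/√n

E = 1.96 × 5.9/√27
  = 1.96 × 1.135456
  = 2.2255

Rounded to 2 decimal places:

2.23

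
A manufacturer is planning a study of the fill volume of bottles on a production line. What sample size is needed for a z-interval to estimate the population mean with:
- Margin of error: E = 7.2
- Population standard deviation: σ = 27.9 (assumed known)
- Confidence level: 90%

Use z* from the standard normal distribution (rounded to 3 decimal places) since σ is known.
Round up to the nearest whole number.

Using z* since population σ is known (z-interval formula).

For 90% confidence, z* = 1.645 (from standard normal table)

Sample size formula for z-interval: n = (z*σ/E)²

n = (1.645 × 27.9 / 7.2)²
  = (6.374375)²
  = 40.6327

Round up to the nearest whole number: n = 41

41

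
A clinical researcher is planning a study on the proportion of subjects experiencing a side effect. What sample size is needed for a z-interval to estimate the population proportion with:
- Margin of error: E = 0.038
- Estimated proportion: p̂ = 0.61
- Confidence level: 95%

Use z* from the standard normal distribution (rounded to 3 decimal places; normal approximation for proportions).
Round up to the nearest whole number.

Using z* for proportion z-interval (normal approximation).

For 95% confidence, z* = 1.96 (from standard normal table)

Sample size formula for proportion z-interval: n = z*²p̂(1-p̂)/E²

n = 1.96² × 0.61 × 0.39 / 0.038²
  = 3.8416 × 0.2379 / 0.001444
  = 632.9063

Round up to the nearest whole number: n = 633

633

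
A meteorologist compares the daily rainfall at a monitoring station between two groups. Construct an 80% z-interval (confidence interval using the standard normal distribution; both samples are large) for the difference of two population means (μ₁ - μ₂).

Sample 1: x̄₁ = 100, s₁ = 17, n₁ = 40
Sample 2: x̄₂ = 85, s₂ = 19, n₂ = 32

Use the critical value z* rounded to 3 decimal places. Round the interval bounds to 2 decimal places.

Both samples are large (n₁ = 40 ≥ 30, n₂ = 32 ≥ 30), so a z-interval for the difference of means applies.

Point estimate: x̄₁ - x̄₂ = 100 - 85 = 15

Standard error: SE = √(s₁²/n₁ + s₂²/n₂)
= √(17²/40 + 19²/32)
= √(7.2250000 + 11.2812500)
= 4.3018891

For 80% confidence, z* = 1.282 (from standard normal table)
Margin of error: E = z* × SE = 1.282 × 4.3018891 = 5.51502

Z-interval: (x̄₁ - x̄₂) ± E = 15 ± 5.51502 = (9.48498, 20.51502)

Rounded to 2 decimal places:

(9.48, 20.52)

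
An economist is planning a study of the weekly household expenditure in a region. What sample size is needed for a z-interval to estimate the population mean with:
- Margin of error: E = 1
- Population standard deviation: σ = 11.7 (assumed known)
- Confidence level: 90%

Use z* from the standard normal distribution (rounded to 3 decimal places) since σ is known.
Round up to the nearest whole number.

Using z* since population σ is known (z-interval formula).

For 90% confidence, z* = 1.645 (from standard normal table)

Sample size formula for z-interval: n = (z*σ/E)²

n = (1.645 × 11.7 / 1)²
  = (19.246500)²
  = 370.4278

Round up to the nearest whole number: n = 371

371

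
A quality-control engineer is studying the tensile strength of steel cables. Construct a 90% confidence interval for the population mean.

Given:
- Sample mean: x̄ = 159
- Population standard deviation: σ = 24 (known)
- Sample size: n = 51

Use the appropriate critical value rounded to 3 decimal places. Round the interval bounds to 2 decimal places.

The population standard deviation σ is known, so use a z-interval (standard normal critical value).

For 90% confidence, z* = 1.645 (from standard normal table)

Standard error: SE = σ/√n = 24/√51 = 3.360672

Margin of error: E = z* × SE = 1.645 × 3.360672 = 5.5283

Z-interval: x̄ ± E = 159 ± 5.5283 = (153.4717, 164.5283)

Rounded to 2 decimal places:

(153.47, 164.53)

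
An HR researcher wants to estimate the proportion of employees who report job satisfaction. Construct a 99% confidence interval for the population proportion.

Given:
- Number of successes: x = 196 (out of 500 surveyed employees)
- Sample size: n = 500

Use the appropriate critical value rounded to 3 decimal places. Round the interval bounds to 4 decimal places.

Sample proportion: p̂ = 196/500 = 0.392000

Check conditions for normal approximation:
  np̂ = 196 ≥ 10 ✓
  n(1-p̂) = 304 ≥ 10 ✓

The sample is large enough, so use a z-interval (normal approximation) for the proportion.

For 99% confidence, z* = 2.576 (from standard normal table)

Standard error: SE = √(p̂(1-p̂)/n) = √(0.392000×0.608000/500) = 0.02183282

Margin of error: E = z* × SE = 2.576 × 0.02183282 = 0.056241

Z-interval: p̂ ± E = 0.392000 ± 0.056241 = (0.335759, 0.448241)

Rounded to 4 decimal places:

(0.3358, 0.4482)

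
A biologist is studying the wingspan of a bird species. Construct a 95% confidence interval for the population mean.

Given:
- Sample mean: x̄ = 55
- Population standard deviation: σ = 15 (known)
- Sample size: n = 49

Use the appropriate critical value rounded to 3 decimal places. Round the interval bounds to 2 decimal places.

The population standard deviation σ is known, so use a z-interval (standard normal critical value).

For 95% confidence, z* = 1.96 (from standard normal table)

Standard error: SE = σ/√n = 15/√49 = 2.142857

Margin of error: E = z* × SE = 1.96 × 2.142857 = 4.2000

Z-interval: x̄ ± E = 55 ± 4.2000 = (50.8000, 59.2000)

Rounded to 2 decimal places:

(50.80, 59.20)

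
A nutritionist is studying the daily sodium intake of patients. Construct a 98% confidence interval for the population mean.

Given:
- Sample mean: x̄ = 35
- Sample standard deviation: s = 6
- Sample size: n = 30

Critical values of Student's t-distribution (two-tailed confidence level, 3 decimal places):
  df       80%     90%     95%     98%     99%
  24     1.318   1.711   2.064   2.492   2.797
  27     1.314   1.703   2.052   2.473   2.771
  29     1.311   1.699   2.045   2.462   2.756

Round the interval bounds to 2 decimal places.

The population standard deviation σ is unknown (only the sample standard deviation s is given), so use a t-interval with df = n - 1 = 30 - 1 = 29.

For 98% confidence with df = 29, t* = 2.462 (from t-table)

Standard error: SE = s/√n = 6/√30 = 1.095445

Margin of error: E = t* × SE = 2.462 × 1.095445 = 2.6970

T-interval: x̄ ± E = 35 ± 2.6970 = (32.3030, 37.6970)

Rounded to 2 decimal places:

(32.30, 37.70)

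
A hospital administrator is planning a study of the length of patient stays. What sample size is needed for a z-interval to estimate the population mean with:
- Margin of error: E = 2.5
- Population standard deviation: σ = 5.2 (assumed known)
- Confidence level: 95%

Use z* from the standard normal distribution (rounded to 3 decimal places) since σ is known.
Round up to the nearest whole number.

Using z* since population σ is known (z-interval formula).

For 95% confidence, z* = 1.96 (from standard normal table)

Sample size formula for z-interval: n = (z*σ/E)²

n = (1.96 × 5.2 / 2.5)²
  = (4.076800)²
  = 16.6203

Round up to the nearest whole number: n = 17

17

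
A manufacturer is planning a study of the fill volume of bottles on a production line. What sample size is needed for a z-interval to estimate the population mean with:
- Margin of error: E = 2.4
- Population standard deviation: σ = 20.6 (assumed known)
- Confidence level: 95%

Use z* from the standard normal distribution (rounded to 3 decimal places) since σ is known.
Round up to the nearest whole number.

Using z* since population σ is known (z-interval formula).

For 95% confidence, z* = 1.96 (from standard normal table)

Sample size formula for z-interval: n = (z*σ/E)²

n = (1.96 × 20.6 / 2.4)²
  = (16.823333)²
  = 283.0245

Round up to the nearest whole number: n = 284

284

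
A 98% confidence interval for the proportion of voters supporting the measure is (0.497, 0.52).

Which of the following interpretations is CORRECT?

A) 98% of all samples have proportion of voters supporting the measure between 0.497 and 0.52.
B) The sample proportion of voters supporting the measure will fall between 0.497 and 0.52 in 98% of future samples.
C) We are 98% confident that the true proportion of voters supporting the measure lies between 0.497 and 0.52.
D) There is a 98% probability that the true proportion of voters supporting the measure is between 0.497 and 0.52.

A confidence interval represents our confidence in the procedure, not a probability statement about the parameter.

Key concept: If we repeated this sampling process many times and computed a 98% CI each time, about 98% of those intervals would contain the true population parameter.

For this specific interval (0.497, 0.52):
- Midpoint (point estimate): 0.5085
- Margin of error: 0.0115

The correct interpretation is the one stating confidence that the true parameter lies in the interval — option C.

C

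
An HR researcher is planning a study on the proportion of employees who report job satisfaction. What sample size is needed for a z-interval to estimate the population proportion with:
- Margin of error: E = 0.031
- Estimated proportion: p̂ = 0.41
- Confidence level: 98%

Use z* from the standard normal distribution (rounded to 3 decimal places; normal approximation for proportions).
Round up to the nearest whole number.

Using z* for proportion z-interval (normal approximation).

For 98% confidence, z* = 2.326 (from standard normal table)

Sample size formula for proportion z-interval: n = z*²p̂(1-p̂)/E²

n = 2.326² × 0.41 × 0.59 / 0.031²
  = 5.410276 × 0.2419 / 0.000961
  = 1361.8582

Round up to the nearest whole number: n = 1362

1362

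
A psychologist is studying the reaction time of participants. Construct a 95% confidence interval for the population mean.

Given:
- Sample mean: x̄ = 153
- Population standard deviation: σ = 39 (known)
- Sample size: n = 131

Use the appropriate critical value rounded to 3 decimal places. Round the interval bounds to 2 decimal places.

The population standard deviation σ is known, so use a z-interval (standard normal critical value).

For 95% confidence, z* = 1.96 (from standard normal table)

Standard error: SE = σ/√n = 39/√131 = 3.407446

Margin of error: E = z* × SE = 1.96 × 3.407446 = 6.6786

Z-interval: x̄ ± E = 153 ± 6.6786 = (146.3214, 159.6786)

Rounded to 2 decimal places:

(146.32, 159.68)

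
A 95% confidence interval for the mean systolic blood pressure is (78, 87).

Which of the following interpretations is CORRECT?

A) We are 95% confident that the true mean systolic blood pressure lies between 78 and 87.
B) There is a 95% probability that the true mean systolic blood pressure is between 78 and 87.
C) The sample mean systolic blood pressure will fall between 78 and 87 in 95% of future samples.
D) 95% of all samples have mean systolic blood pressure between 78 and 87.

A confidence interval represents our confidence in the procedure, not a probability statement about the parameter.

Key concept: If we repeated this sampling process many times and computed a 95% CI each time, about 95% of those intervals would contain the true population parameter.

For this specific interval (78, 87):
- Midpoint (point estimate): 82.5
- Margin of error: 4.5

The correct interpretation is the one stating confidence that the true parameter lies in the interval — option A.

A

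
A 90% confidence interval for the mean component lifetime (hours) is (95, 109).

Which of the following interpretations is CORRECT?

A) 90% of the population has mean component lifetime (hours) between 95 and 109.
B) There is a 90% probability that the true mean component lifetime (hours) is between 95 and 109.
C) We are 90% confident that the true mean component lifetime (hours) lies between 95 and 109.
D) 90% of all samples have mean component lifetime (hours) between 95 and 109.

A confidence interval represents our confidence in the procedure, not a probability statement about the parameter.

Key concept: If we repeated this sampling process many times and computed a 90% CI each time, about 90% of those intervals would contain the true population parameter.

For this specific interval (95, 109):
- Midpoint (point estimate): 102
- Margin of error: 7

The correct interpretation is the one stating confidence that the true parameter lies in the interval — option C.

C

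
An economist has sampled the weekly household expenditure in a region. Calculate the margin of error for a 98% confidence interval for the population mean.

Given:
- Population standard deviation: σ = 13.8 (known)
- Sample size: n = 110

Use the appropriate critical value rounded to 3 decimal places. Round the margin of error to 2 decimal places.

The population standard deviation σ is known, so use the z-interval margin of error formula.

For 98% confidence, z* = 2.326 (from standard normal table)

Margin of error formula for z-interval: E = z* × σ/√n

E = 2.326 × 13.8/√110
  = 2.326 × 1.315778
  = 3.0605

Rounded to 2 decimal places:

3.06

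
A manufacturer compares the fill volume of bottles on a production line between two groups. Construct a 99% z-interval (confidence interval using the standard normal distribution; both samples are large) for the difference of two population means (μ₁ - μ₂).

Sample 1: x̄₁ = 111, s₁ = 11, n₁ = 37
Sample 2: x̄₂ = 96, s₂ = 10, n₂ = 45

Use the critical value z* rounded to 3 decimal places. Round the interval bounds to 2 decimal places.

Both samples are large (n₁ = 37 ≥ 30, n₂ = 45 ≥ 30), so a z-interval for the difference of means applies.

Point estimate: x̄₁ - x̄₂ = 111 - 96 = 15

Standard error: SE = √(s₁²/n₁ + s₂²/n₂)
= √(11²/37 + 10²/45)
= √(3.270270 + 2.222222)
= 2.343607

For 99% confidence, z* = 2.576 (from standard normal table)
Margin of error: E = z* × SE = 2.576 × 2.343607 = 6.0371

Z-interval: (x̄₁ - x̄₂) ± E = 15 ± 6.0371 = (8.9629, 21.0371)

Rounded to 2 decimal places:

(8.96, 21.04)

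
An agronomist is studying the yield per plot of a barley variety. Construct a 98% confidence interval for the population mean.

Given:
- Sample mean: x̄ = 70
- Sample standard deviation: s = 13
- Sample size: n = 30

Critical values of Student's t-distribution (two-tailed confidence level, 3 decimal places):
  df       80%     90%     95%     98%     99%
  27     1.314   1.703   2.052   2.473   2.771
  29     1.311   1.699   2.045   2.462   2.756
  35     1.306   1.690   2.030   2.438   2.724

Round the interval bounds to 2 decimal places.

The population standard deviation σ is unknown (only the sample standard deviation s is given), so use a t-interval with df = n - 1 = 30 - 1 = 29.

For 98% confidence with df = 29, t* = 2.462 (from t-table)

Standard error: SE = s/√n = 13/√30 = 2.373464

Margin of error: E = t* × SE = 2.462 × 2.373464 = 5.8435

T-interval: x̄ ± E = 70 ± 5.8435 = (64.1565, 75.8435)

Rounded to 2 decimal places:

(64.16, 75.84)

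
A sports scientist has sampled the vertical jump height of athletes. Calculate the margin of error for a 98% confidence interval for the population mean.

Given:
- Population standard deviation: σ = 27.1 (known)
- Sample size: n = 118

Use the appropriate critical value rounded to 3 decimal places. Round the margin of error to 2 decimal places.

The population standard deviation σ is known, so use the z-interval margin of error formula.

For 98% confidence, z* = 2.326 (from standard normal table)

Margin of error formula for z-interval: E = z* × σ/√n

E = 2.326 × 27.1/√118
  = 2.326 × 2.494757
  = 5.8028

Rounded to 2 decimal places:

5.80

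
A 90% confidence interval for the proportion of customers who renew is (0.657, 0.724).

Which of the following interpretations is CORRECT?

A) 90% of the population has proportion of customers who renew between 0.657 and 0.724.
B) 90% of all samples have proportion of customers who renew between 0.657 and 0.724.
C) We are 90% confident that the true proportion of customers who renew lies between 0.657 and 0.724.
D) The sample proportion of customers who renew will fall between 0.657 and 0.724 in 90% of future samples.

A confidence interval represents our confidence in the procedure, not a probability statement about the parameter.

Key concept: If we repeated this sampling process many times and computed a 90% CI each time, about 90% of those intervals would contain the true population parameter.

For this specific interval (0.657, 0.724):
- Midpoint (point estimate): 0.6905
- Margin of error: 0.0335

The correct interpretation is the one stating confidence that the true parameter lies in the interval — option C.

C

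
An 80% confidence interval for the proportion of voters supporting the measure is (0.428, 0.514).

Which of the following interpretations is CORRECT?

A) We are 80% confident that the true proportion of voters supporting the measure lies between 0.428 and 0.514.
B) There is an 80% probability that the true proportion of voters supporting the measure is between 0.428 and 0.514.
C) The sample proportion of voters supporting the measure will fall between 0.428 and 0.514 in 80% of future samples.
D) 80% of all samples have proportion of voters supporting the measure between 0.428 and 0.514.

A confidence interval represents our confidence in the procedure, not a probability statement about the parameter.

Key concept: If we repeated this sampling process many times and computed an 80% CI each time, about 80% of those intervals would contain the true population parameter.

For this specific interval (0.428, 0.514):
- Midpoint (point estimate): 0.471
- Margin of error: 0.043

The correct interpretation is the one stating confidence that the true parameter lies in the interval — option A.

A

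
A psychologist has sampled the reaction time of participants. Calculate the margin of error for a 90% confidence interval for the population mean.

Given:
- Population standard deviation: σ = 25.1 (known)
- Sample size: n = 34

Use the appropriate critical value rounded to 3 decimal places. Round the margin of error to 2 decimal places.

The population standard deviation σ is known, so use the z-interval margin of error formula.

For 90% confidence, z* = 1.645 (from standard normal table)

Margin of error formula for z-interval: E = z* × σ/√n

E = 1.645 × 25.1/√34
  = 1.645 × 4.304614
  = 7.0811

Rounded to 2 decimal places:

7.08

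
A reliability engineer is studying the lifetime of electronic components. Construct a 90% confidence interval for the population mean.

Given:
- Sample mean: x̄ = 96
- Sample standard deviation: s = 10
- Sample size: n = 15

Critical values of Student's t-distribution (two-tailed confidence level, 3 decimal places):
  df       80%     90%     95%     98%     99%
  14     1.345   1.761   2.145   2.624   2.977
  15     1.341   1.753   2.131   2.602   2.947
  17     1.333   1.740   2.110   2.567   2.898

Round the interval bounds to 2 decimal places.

The population standard deviation σ is unknown (only the sample standard deviation s is given), so use a t-interval with df = n - 1 = 15 - 1 = 14.

For 90% confidence with df = 14, t* = 1.761 (from t-table)

Standard error: SE = s/√n = 10/√15 = 2.581989

Margin of error: E = t* × SE = 1.761 × 2.581989 = 4.5469

T-interval: x̄ ± E = 96 ± 4.5469 = (91.4531, 100.5469)

Rounded to 2 decimal places:

(91.45, 100.55)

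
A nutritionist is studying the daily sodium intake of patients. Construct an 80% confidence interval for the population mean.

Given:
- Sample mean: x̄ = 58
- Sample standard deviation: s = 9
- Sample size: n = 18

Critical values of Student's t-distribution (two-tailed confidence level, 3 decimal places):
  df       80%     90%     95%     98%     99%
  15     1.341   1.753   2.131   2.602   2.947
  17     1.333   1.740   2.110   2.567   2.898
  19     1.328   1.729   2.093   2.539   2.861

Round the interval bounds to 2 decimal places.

The population standard deviation σ is unknown (only the sample standard deviation s is given), so use a t-interval with df = n - 1 = 18 - 1 = 17.

For 80% confidence with df = 17, t* = 1.333 (from t-table)

Standard error: SE = s/√n = 9/√18 = 2.121320

Margin of error: E = t* × SE = 1.333 × 2.121320 = 2.8277

T-interval: x̄ ± E = 58 ± 2.8277 = (55.1723, 60.8277)

Rounded to 2 decimal places:

(55.17, 60.83)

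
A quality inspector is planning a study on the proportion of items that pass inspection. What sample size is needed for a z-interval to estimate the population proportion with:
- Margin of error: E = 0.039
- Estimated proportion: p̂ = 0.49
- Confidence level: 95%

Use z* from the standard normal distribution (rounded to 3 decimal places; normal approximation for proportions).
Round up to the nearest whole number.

Using z* for proportion z-interval (normal approximation).

For 95% confidence, z* = 1.96 (from standard normal table)

Sample size formula for proportion z-interval: n = z*²p̂(1-p̂)/E²

n = 1.96² × 0.49 × 0.51 / 0.039²
  = 3.8416 × 0.2499 / 0.001521
  = 631.1741

Round up to the nearest whole number: n = 632

632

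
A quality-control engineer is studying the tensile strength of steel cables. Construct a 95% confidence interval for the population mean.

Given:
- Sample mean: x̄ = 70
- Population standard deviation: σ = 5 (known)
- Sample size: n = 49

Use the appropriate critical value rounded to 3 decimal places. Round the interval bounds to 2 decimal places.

The population standard deviation σ is known, so use a z-interval (standard normal critical value).

For 95% confidence, z* = 1.96 (from standard normal table)

Standard error: SE = σ/√n = 5/√49 = 0.714286

Margin of error: E = z* × SE = 1.96 × 0.714286 = 1.4000

Z-interval: x̄ ± E = 70 ± 1.4000 = (68.6000, 71.4000)

Rounded to 2 decimal places:

(68.60, 71.40)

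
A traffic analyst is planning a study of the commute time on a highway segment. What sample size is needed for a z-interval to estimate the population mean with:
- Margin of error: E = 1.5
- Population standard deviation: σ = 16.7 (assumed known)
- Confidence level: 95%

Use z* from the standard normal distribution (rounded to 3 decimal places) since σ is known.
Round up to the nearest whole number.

Using z* since population σ is known (z-interval formula).

For 95% confidence, z* = 1.96 (from standard normal table)

Sample size formula for z-interval: n = (z*σ/E)²

n = (1.96 × 16.7 / 1.5)²
  = (21.821333)²
  = 476.1706

Round up to the nearest whole number: n = 477

477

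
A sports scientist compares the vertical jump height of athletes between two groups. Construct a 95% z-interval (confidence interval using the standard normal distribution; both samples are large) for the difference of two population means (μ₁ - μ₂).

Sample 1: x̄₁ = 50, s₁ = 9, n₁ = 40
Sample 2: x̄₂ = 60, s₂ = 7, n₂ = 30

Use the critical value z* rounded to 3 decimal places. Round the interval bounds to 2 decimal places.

Both samples are large (n₁ = 40 ≥ 30, n₂ = 30 ≥ 30), so a z-interval for the difference of means applies.

Point estimate: x̄₁ - x̄₂ = 50 - 60 = -10

Standard error: SE = √(s₁²/n₁ + s₂²/n₂)
= √(9²/40 + 7²/30)
= √(2.025000 + 1.633333)
= 1.912677

For 95% confidence, z* = 1.96 (from standard normal table)
Margin of error: E = z* × SE = 1.96 × 1.912677 = 3.7488

Z-interval: (x̄₁ - x̄₂) ± E = -10 ± 3.7488 = (-13.7488, -6.2512)

Rounded to 2 decimal places:

(-13.75, -6.25)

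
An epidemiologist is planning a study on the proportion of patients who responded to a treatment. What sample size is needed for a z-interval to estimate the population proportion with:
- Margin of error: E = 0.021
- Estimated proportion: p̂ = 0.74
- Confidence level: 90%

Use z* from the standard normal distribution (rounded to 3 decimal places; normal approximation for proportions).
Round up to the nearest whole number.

Using z* for proportion z-interval (normal approximation).

For 90% confidence, z* = 1.645 (from standard normal table)

Sample size formula for proportion z-interval: n = z*²p̂(1-p̂)/E²

n = 1.645² × 0.74 × 0.26 / 0.021²
  = 2.706025 × 0.1924 / 0.000441
  = 1180.5878

Round up to the nearest whole number: n = 1181

1181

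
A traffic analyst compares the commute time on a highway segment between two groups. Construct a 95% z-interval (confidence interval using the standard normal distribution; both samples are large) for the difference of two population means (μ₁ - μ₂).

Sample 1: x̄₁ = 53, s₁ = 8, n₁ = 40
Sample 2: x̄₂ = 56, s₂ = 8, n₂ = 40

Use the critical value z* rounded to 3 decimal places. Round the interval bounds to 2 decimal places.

Both samples are large (n₁ = 40 ≥ 30, n₂ = 40 ≥ 30), so a z-interval for the difference of means applies.

Point estimate: x̄₁ - x̄₂ = 53 - 56 = -3

Standard error: SE = √(s₁²/n₁ + s₂²/n₂)
= √(8²/40 + 8²/40)
= √(1.600000 + 1.600000)
= 1.788854

For 95% confidence, z* = 1.96 (from standard normal table)
Margin of error: E = z* × SE = 1.96 × 1.788854 = 3.5062

Z-interval: (x̄₁ - x̄₂) ± E = -3 ± 3.5062 = (-6.5062, 0.5062)

Rounded to 2 decimal places:

(-6.51, 0.51)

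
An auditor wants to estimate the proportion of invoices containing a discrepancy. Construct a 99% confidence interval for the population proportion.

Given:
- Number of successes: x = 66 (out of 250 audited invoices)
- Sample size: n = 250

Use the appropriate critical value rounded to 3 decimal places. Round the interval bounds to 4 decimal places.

Sample proportion: p̂ = 66/250 = 0.264000

Check conditions for normal approximation:
  np̂ = 66 ≥ 10 ✓
  n(1-p̂) = 184 ≥ 10 ✓

The sample is large enough, so use a z-interval (normal approximation) for the proportion.

For 99% confidence, z* = 2.576 (from standard normal table)

Standard error: SE = √(p̂(1-p̂)/n) = √(0.264000×0.736000/250) = 0.02787859

Margin of error: E = z* × SE = 2.576 × 0.02787859 = 0.071815

Z-interval: p̂ ± E = 0.264000 ± 0.071815 = (0.192185, 0.335815)

Rounded to 4 decimal places:

(0.1922, 0.3358)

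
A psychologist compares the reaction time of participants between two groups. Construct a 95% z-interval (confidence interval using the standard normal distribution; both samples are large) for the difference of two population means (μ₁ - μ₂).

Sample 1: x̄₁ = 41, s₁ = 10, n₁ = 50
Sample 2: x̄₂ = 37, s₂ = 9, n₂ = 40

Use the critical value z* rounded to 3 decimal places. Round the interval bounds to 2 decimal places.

Both samples are large (n₁ = 50 ≥ 30, n₂ = 40 ≥ 30), so a z-interval for the difference of means applies.

Point estimate: x̄₁ - x̄₂ = 41 - 37 = 4

Standard error: SE = √(s₁²/n₁ + s₂²/n₂)
= √(10²/50 + 9²/40)
= √(2.000000 + 2.025000)
= 2.006240

For 95% confidence, z* = 1.96 (from standard normal table)
Margin of error: E = z* × SE = 1.96 × 2.006240 = 3.9322

Z-interval: (x̄₁ - x̄₂) ± E = 4 ± 3.9322 = (0.0678, 7.9322)

Rounded to 2 decimal places:

(0.07, 7.93)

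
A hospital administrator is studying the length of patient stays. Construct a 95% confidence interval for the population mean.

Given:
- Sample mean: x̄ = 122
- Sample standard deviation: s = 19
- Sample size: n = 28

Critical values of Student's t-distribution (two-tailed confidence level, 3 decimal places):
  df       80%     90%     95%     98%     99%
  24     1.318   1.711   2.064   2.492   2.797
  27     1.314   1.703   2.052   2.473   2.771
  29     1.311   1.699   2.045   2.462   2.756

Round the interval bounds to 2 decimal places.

The population standard deviation σ is unknown (only the sample standard deviation s is given), so use a t-interval with df = n - 1 = 28 - 1 = 27.

For 95% confidence with df = 27, t* = 2.052 (from t-table)

Standard error: SE = s/√n = 19/√28 = 3.590662

Margin of error: E = t* × SE = 2.052 × 3.590662 = 7.3680

T-interval: x̄ ± E = 122 ± 7.3680 = (114.6320, 129.3680)

Rounded to 2 decimal places:

(114.63, 129.37)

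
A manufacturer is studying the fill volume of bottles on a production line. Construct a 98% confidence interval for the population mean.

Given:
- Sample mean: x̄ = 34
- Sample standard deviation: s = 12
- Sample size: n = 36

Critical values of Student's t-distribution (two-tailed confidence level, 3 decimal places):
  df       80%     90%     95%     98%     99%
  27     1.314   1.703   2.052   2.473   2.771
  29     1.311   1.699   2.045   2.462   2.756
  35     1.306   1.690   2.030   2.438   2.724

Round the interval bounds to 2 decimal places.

The population standard deviation σ is unknown (only the sample standard deviation s is given), so use a t-interval with df = n - 1 = 36 - 1 = 35.

For 98% confidence with df = 35, t* = 2.438 (from t-table)

Standard error: SE = s/√n = 12/√36 = 2.000000

Margin of error: E = t* × SE = 2.438 × 2.000000 = 4.8760

T-interval: x̄ ± E = 34 ± 4.8760 = (29.1240, 38.8760)

Rounded to 2 decimal places:

(29.12, 38.88)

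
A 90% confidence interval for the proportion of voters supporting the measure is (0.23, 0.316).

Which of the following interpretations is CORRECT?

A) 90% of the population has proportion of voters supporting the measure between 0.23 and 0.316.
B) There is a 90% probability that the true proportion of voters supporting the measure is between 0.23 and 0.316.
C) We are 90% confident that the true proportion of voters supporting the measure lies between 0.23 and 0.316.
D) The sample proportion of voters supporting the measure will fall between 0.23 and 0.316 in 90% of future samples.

A confidence interval represents our confidence in the procedure, not a probability statement about the parameter.

Key concept: If we repeated this sampling process many times and computed a 90% CI each time, about 90% of those intervals would contain the true population parameter.

For this specific interval (0.23, 0.316):
- Midpoint (point estimate): 0.273
- Margin of error: 0.043

The correct interpretation is the one stating confidence that the true parameter lies in the interval — option C.

C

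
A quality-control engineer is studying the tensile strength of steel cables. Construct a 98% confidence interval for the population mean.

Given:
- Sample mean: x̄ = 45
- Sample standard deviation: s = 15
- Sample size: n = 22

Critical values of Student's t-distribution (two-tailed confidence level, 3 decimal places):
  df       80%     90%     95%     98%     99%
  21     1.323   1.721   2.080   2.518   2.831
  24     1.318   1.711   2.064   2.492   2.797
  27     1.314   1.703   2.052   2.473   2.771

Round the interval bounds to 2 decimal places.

The population standard deviation σ is unknown (only the sample standard deviation s is given), so use a t-interval with df = n - 1 = 22 - 1 = 21.

For 98% confidence with df = 21, t* = 2.518 (from t-table)

Standard error: SE = s/√n = 15/√22 = 3.198011

Margin of error: E = t* × SE = 2.518 × 3.198011 = 8.0526

T-interval: x̄ ± E = 45 ± 8.0526 = (36.9474, 53.0526)

Rounded to 2 decimal places:

(36.95, 53.05)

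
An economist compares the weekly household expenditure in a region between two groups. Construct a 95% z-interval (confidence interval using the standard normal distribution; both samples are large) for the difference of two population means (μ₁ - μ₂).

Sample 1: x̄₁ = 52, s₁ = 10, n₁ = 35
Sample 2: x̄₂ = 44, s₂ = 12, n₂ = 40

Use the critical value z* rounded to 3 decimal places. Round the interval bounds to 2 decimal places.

Both samples are large (n₁ = 35 ≥ 30, n₂ = 40 ≥ 30), so a z-interval for the difference of means applies.

Point estimate: x̄₁ - x̄₂ = 52 - 44 = 8

Standard error: SE = √(s₁²/n₁ + s₂²/n₂)
= √(10²/35 + 12²/40)
= √(2.857143 + 3.600000)
= 2.541091

For 95% confidence, z* = 1.96 (from standard normal table)
Margin of error: E = z* × SE = 1.96 × 2.541091 = 4.9805

Z-interval: (x̄₁ - x̄₂) ± E = 8 ± 4.9805 = (3.0195, 12.9805)

Rounded to 2 decimal places:

(3.02, 12.98)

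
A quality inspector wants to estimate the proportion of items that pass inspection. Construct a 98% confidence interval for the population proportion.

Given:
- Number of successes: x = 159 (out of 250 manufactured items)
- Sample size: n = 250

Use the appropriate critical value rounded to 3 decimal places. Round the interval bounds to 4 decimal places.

Sample proportion: p̂ = 159/250 = 0.636000

Check conditions for normal approximation:
  np̂ = 159 ≥ 10 ✓
  n(1-p̂) = 91 ≥ 10 ✓

The sample is large enough, so use a z-interval (normal approximation) for the proportion.

For 98% confidence, z* = 2.326 (from standard normal table)

Standard error: SE = √(p̂(1-p̂)/n) = √(0.636000×0.364000/250) = 0.03043051

Margin of error: E = z* × SE = 2.326 × 0.03043051 = 0.070781

Z-interval: p̂ ± E = 0.636000 ± 0.070781 = (0.565219, 0.706781)

Rounded to 4 decimal places:

(0.5652, 0.7068)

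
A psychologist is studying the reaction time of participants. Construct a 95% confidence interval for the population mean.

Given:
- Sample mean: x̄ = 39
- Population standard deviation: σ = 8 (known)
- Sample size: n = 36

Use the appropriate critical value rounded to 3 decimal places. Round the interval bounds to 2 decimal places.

The population standard deviation σ is known, so use a z-interval (standard normal critical value).

For 95% confidence, z* = 1.96 (from standard normal table)

Standard error: SE = σ/√n = 8/√36 = 1.333333

Margin of error: E = z* × SE = 1.96 × 1.333333 = 2.6133

Z-interval: x̄ ± E = 39 ± 2.6133 = (36.3867, 41.6133)

Rounded to 2 decimal places:

(36.39, 41.61)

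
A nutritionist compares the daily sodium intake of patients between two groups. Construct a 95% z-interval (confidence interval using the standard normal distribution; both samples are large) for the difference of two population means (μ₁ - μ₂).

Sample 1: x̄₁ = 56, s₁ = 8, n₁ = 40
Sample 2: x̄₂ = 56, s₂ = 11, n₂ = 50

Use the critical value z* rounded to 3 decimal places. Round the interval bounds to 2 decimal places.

Both samples are large (n₁ = 40 ≥ 30, n₂ = 50 ≥ 30), so a z-interval for the difference of means applies.

Point estimate: x̄₁ - x̄₂ = 56 - 56 = 0

Standard error: SE = √(s₁²/n₁ + s₂²/n₂)
= √(8²/40 + 11²/50)
= √(1.600000 + 2.420000)
= 2.004994

For 95% confidence, z* = 1.96 (from standard normal table)
Margin of error: E = z* × SE = 1.96 × 2.004994 = 3.9298

Z-interval: (x̄₁ - x̄₂) ± E = 0 ± 3.9298 = (-3.9298, 3.9298)

Rounded to 2 decimal places:

(-3.93, 3.93)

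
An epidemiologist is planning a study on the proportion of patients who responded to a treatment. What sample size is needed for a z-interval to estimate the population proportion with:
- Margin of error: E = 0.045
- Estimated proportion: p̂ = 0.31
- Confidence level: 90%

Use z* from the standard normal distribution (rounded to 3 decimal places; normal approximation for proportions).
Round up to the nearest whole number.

Using z* for proportion z-interval (normal approximation).

For 90% confidence, z* = 1.645 (from standard normal table)

Sample size formula for proportion z-interval: n = z*²p̂(1-p̂)/E²

n = 1.645² × 0.31 × 0.69 / 0.045²
  = 2.706025 × 0.2139 / 0.002025
  = 285.8364

Round up to the nearest whole number: n = 286

286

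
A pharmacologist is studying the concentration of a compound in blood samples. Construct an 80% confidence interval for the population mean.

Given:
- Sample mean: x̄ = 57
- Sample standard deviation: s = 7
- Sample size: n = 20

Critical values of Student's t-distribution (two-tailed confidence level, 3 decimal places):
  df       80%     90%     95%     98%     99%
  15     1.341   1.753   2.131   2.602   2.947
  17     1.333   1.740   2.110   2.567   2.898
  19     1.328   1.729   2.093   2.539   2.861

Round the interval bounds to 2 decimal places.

The population standard deviation σ is unknown (only the sample standard deviation s is given), so use a t-interval with df = n - 1 = 20 - 1 = 19.

For 80% confidence with df = 19, t* = 1.328 (from t-table)

Standard error: SE = s/√n = 7/√20 = 1.565248

Margin of error: E = t* × SE = 1.328 × 1.565248 = 2.0786

T-interval: x̄ ± E = 57 ± 2.0786 = (54.9214, 59.0786)

Rounded to 2 decimal places:

(54.92, 59.08)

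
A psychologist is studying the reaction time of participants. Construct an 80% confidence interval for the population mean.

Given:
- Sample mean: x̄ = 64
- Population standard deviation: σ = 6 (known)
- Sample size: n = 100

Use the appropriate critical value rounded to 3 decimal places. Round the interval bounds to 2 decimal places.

The population standard deviation σ is known, so use a z-interval (standard normal critical value).

For 80% confidence, z* = 1.282 (from standard normal table)

Standard error: SE = σ/√n = 6/√100 = 0.600000

Margin of error: E = z* × SE = 1.282 × 0.600000 = 0.7692

Z-interval: x̄ ± E = 64 ± 0.7692 = (63.2308, 64.7692)

Rounded to 2 decimal places:

(63.23, 64.77)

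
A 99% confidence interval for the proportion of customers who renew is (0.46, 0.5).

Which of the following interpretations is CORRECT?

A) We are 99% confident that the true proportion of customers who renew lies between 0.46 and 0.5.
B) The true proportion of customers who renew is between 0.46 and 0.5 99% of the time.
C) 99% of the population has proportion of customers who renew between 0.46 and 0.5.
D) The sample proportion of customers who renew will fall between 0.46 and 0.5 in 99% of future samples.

A confidence interval represents our confidence in the procedure, not a probability statement about the parameter.

Key concept: If we repeated this sampling process many times and computed a 99% CI each time, about 99% of those intervals would contain the true population parameter.

For this specific interval (0.46, 0.5):
- Midpoint (point estimate): 0.48
- Margin of error: 0.02

The correct interpretation is the one stating confidence that the true parameter lies in the interval — option A.

A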